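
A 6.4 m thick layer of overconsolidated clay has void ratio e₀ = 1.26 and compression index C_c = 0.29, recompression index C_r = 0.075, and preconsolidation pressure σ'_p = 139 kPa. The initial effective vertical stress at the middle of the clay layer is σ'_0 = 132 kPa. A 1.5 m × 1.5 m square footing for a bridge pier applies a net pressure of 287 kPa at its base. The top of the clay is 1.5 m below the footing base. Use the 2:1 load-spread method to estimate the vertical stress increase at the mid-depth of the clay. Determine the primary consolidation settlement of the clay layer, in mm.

Mid-depth of clay below the footing base: z = 1.5 + 6.4/2 = 4.7 m.
Stress increase at mid-clay by the 2:1 spreading method:
Δσ = qBL/((B+z)(L+z)) = 287×1.5×1.5/((1.5+4.7)(1.5+4.7)) = 16.799 kPa
Final effective stress: σ'_f = 132 + 16.799 = 148.8 kPa.
σ'_f = 148.8 > σ'_p = 139 kPa, so the stress path crosses the preconsolidation pressure — recompression up to σ'_p, then virgin compression beyond:
S_c = H/(1+e₀)·[C_r·log₁₀(σ'_p/σ'_0) + C_c·log₁₀(σ'_f/σ'_p)]
    = 6.4/2.26 × [0.075×log₁₀(139/132) + 0.29×log₁₀(148.8/139)]
    = 2.8319 × [0.0016831 + 0.0085806] = 0.02907 m

S_c ≈ 29.1 mm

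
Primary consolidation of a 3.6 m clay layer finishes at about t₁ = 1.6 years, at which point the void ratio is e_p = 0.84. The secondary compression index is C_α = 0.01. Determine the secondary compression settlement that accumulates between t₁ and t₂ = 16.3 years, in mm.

Secondary compression: S_s = C_α·H/(1+e_p)·log₁₀(t₂/t₁)
S_s = 0.01×3.6/(1+0.84)×log₁₀(16.3/1.6)
    = 0.01957 × 1.008 = 0.01972 m

S_s ≈ 19.7 mm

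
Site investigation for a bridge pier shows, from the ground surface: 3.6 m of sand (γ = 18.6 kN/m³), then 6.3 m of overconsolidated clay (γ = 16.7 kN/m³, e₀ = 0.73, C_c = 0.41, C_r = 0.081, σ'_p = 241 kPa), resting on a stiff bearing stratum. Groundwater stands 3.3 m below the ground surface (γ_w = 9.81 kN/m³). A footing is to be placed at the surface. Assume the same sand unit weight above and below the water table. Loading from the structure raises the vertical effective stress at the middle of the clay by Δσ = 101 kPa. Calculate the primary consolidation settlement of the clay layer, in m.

S_c ≈ 0.0997 m

Mid-depth of clay below the ground surface: z = 3.6 + 6.3/2 = 6.75 m.
Total vertical stress at mid-clay: σ_v = 18.6×3.6 + 16.7×3.15 = 119.56 kPa.
Pore pressure: u = 9.81×(6.75 − 3.3) = 33.845 kPa.
Initial effective stress: σ'_0 = σ_v − u = 119.56 − 33.845 = 85.715 kPa.
Final effective stress: σ'_f = 85.715 + 101 = 186.72 kPa.
σ'_f = 186.72 ≤ σ'_p = 241 kPa, so the clay remains overconsolidated and only the recompression index applies:
S_c = C_r·H/(1+e₀)·log₁₀(σ'_f/σ'_0) = 0.081×6.3/1.73×log₁₀(186.72/85.715)
    = 0.29497 × 0.33813 = 0.09974 m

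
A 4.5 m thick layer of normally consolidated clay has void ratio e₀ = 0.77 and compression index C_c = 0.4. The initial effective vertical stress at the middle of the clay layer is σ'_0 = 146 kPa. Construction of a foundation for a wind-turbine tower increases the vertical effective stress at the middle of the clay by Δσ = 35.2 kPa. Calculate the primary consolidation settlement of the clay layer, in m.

Final effective stress: σ'_f = σ'_0 + Δσ = 146 + 35.2 = 181.2 kPa.
Normally consolidated clay, so the full stress increment lies on the virgin compression line:
S_c = C_c·H/(1+e₀)·log₁₀(σ'_f/σ'_0) = 0.4×4.5/(1+0.77)×log₁₀(181.2/146)
    = 1.0169 × 0.093805 = 0.09539 m

S_c ≈ 0.0954 m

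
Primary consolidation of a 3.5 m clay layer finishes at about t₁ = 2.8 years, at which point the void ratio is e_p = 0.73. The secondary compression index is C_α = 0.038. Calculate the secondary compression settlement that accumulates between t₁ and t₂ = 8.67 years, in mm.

Secondary compression: S_s = C_α·H/(1+e_p)·log₁₀(t₂/t₁)
S_s = 0.038×3.5/(1+0.73)×log₁₀(8.67/2.8)
    = 0.07688 × 0.4909 = 0.03774 m

S_s ≈ 37.7 mm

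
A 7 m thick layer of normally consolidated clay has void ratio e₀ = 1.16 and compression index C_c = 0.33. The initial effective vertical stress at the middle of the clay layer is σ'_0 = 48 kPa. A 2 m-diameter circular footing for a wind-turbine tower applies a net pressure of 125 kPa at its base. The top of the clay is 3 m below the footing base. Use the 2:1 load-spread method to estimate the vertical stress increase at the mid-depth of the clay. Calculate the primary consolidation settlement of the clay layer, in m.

Mid-depth of clay below the footing base: z = 3 + 7/2 = 6.5 m.
Stress increase at mid-clay by the 2:1 spreading method:
Δσ ≈ qD²/(D+z)² = 125×2²/(2+6.5)² = 6.9204 kPa
Final effective stress: σ'_f = σ'_0 + Δσ = 48 + 6.9204 = 54.92 kPa.
Normally consolidated clay, so the full stress increment lies on the virgin compression line:
S_c = C_c·H/(1+e₀)·log₁₀(σ'_f/σ'_0) = 0.33×7/(1+1.16)×log₁₀(54.92/48)
    = 1.0694 × 0.058489 = 0.06255 m

S_c ≈ 0.0625 m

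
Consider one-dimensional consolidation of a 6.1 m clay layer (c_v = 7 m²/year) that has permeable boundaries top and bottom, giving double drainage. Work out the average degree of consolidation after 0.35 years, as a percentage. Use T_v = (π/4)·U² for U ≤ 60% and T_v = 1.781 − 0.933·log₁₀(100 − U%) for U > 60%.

Drainage path length: H_d = H/2 = 3.05 m (double drainage).
T_v = c_v·t/H_d² = 7×0.35/3.05² = 0.26337.
T_v = 0.26337 corresponds to the U ≤ 60% branch:
U = √(4T_v/π) = 0.5791

U ≈ 57.9 %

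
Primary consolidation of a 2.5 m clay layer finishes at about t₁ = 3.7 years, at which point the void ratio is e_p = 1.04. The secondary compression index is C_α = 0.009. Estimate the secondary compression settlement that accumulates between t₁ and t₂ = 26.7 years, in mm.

S_s ≈ 9.47 mm

Secondary compression: S_s = C_α·H/(1+e_p)·log₁₀(t₂/t₁)
S_s = 0.009×2.5/(1+1.04)×log₁₀(26.7/3.7)
    = 0.01103 × 0.8583 = 0.009467 m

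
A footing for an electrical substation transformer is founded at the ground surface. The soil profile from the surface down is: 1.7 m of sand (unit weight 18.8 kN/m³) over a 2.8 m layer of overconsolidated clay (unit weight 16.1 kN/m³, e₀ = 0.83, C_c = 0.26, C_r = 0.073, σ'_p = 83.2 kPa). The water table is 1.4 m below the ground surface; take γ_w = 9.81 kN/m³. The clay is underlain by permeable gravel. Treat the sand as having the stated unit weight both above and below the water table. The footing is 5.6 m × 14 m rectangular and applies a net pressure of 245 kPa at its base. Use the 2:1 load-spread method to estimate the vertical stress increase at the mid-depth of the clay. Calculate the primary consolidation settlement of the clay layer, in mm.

S_c ≈ 159 mm

Mid-depth of clay below the ground surface: z = 1.7 + 2.8/2 = 3.1 m.
Total vertical stress at mid-clay: σ_v = 18.8×1.7 + 16.1×1.4 = 54.5 kPa.
Pore pressure: u = 9.81×(3.1 − 1.4) = 16.677 kPa.
Initial effective stress: σ'_0 = σ_v − u = 54.5 − 16.677 = 37.823 kPa.
Stress increase at mid-clay by the 2:1 spreading method:
Δσ = qBL/((B+z)(L+z)) = 245×5.6×14/((5.6+3.1)(14+3.1)) = 129.11 kPa
Final effective stress: σ'_f = 37.823 + 129.11 = 166.93 kPa.
σ'_f = 166.93 > σ'_p = 83.2 kPa, so the stress path crosses the preconsolidation pressure — recompression up to σ'_p, then virgin compression beyond:
S_c = H/(1+e₀)·[C_r·log₁₀(σ'_p/σ'_0) + C_c·log₁₀(σ'_f/σ'_p)]
    = 2.8/1.83 × [0.073×log₁₀(83.2/37.823) + 0.26×log₁₀(166.93/83.2)]
    = 1.5301 × [0.024993 + 0.078627] = 0.1585 m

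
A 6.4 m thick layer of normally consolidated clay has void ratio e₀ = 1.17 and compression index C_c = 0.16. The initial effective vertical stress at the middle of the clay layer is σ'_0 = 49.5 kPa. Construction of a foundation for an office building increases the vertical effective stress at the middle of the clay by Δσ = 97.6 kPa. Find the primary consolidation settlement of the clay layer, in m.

S_c ≈ 0.223 m

Final effective stress: σ'_f = σ'_0 + Δσ = 49.5 + 97.6 = 147.1 kPa.
Normally consolidated clay, so the full stress increment lies on the virgin compression line:
S_c = C_c·H/(1+e₀)·log₁₀(σ'_f/σ'_0) = 0.16×6.4/(1+1.17)×log₁₀(147.1/49.5)
    = 0.47189 × 0.47301 = 0.2232 m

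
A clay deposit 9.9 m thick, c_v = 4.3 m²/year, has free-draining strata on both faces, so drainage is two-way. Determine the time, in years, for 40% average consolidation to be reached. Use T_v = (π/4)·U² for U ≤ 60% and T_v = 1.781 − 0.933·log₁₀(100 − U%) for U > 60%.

t ≈ 0.716 years

Drainage path length: H_d = H/2 = 4.95 m (double drainage).
U ≤ 60%: T_v = (π/4)·U² = (π/4)×0.4² = 0.12566.
t = T_v·H_d²/c_v = 0.12566×4.95²/4.3 = 0.716 years.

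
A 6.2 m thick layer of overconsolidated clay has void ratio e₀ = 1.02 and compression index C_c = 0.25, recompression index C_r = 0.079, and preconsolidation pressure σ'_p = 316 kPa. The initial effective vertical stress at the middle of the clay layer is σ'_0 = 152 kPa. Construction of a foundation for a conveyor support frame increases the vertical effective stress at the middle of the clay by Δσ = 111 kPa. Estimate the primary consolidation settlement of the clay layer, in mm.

S_c ≈ 57.7 mm

Final effective stress: σ'_f = 152 + 111 = 263 kPa.
σ'_f = 263 ≤ σ'_p = 316 kPa, so the clay remains overconsolidated and only the recompression index applies:
S_c = C_r·H/(1+e₀)·log₁₀(σ'_f/σ'_0) = 0.079×6.2/2.02×log₁₀(263/152)
    = 0.24247 × 0.23811 = 0.05774 m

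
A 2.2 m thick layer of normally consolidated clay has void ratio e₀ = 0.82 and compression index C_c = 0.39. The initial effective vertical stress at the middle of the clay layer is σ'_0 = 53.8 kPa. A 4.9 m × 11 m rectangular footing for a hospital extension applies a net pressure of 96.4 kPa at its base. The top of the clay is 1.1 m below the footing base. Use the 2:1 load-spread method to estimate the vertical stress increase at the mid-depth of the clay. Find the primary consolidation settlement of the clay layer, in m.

S_c ≈ 0.145 m

Mid-depth of clay below the footing base: z = 1.1 + 2.2/2 = 2.2 m.
Stress increase at mid-clay by the 2:1 spreading method:
Δσ = qBL/((B+z)(L+z)) = 96.4×4.9×11/((4.9+2.2)(11+2.2)) = 55.441 kPa
Final effective stress: σ'_f = σ'_0 + Δσ = 53.8 + 55.441 = 109.24 kPa.
Normally consolidated clay, so the full stress increment lies on the virgin compression line:
S_c = C_c·H/(1+e₀)·log₁₀(σ'_f/σ'_0) = 0.39×2.2/(1+0.82)×log₁₀(109.24/53.8)
    = 0.47143 × 0.3076 = 0.145 m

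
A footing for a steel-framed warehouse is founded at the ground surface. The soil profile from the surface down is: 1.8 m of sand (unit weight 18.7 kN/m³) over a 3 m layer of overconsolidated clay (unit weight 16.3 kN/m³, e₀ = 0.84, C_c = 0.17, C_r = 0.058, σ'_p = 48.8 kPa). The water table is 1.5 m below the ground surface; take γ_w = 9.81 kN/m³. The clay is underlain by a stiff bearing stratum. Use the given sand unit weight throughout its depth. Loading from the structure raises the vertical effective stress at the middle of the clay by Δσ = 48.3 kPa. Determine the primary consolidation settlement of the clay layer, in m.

Mid-depth of clay below the ground surface: z = 1.8 + 3/2 = 3.3 m.
Total vertical stress at mid-clay: σ_v = 18.7×1.8 + 16.3×1.5 = 58.11 kPa.
Pore pressure: u = 9.81×(3.3 − 1.5) = 17.658 kPa.
Initial effective stress: σ'_0 = σ_v − u = 58.11 − 17.658 = 40.452 kPa.
Final effective stress: σ'_f = 40.452 + 48.3 = 88.752 kPa.
σ'_f = 88.752 > σ'_p = 48.8 kPa, so the stress path crosses the preconsolidation pressure — recompression up to σ'_p, then virgin compression beyond:
S_c = H/(1+e₀)·[C_r·log₁₀(σ'_p/σ'_0) + C_c·log₁₀(σ'_f/σ'_p)]
    = 3/1.84 × [0.058×log₁₀(48.8/40.452) + 0.17×log₁₀(88.752/48.8)]
    = 1.6304 × [0.0047258 + 0.044159] = 0.0797 m

S_c ≈ 0.0797 m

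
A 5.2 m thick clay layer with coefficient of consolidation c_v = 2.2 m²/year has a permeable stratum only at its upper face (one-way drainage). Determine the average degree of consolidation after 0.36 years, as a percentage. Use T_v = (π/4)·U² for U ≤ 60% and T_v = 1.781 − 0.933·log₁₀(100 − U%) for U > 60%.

Drainage path length: H_d = H = 5.2 m (single drainage).
T_v = c_v·t/H_d² = 2.2×0.36/5.2² = 0.02929.
T_v = 0.02929 corresponds to the U ≤ 60% branch:
U = √(4T_v/π) = 0.1931

U ≈ 19.3 %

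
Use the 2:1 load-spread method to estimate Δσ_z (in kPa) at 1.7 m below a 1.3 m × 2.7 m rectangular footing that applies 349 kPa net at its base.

By the 2:1 method the load spreads at 1 horizontal : 2 vertical, so at depth z the loaded area has grown by z in each plan dimension:
Δσ = qBL/((B+z)(L+z)) = 349×1.3×2.7/((1.3+1.7)(2.7+1.7)) = 92.802 kPa

Δσ_z ≈ 92.8 kPa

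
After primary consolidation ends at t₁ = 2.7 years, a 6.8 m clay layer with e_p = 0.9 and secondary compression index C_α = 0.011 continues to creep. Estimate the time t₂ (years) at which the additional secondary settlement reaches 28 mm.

S_s = C_α·H/(1+e_p)·log₁₀(t₂/t₁) ⇒ log₁₀(t₂/t₁) = S_s·(1+e_p)/(C_α·H).
log₁₀(t₂/t₁) = 0.028 × (1+0.9) / (0.011×6.8) = 0.7112
t₂ = t₁ × 10^0.7112 = 2.7 × 5.143 = 13.89 years

t₂ ≈ 13.9 years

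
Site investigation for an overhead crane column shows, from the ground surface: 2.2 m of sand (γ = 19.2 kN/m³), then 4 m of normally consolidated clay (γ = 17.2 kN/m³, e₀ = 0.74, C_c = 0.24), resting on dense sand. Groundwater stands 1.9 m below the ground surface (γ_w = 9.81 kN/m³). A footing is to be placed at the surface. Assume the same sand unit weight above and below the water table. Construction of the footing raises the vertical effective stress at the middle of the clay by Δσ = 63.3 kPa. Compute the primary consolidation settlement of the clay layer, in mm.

Mid-depth of clay below the ground surface: z = 2.2 + 4/2 = 4.2 m.
Total vertical stress at mid-clay: σ_v = 19.2×2.2 + 17.2×2 = 76.64 kPa.
Pore pressure: u = 9.81×(4.2 − 1.9) = 22.563 kPa.
Initial effective stress: σ'_0 = σ_v − u = 76.64 − 22.563 = 54.077 kPa.
Final effective stress: σ'_f = σ'_0 + Δσ = 54.077 + 63.3 = 117.38 kPa.
Normally consolidated clay, so the full stress increment lies on the virgin compression line:
S_c = C_c·H/(1+e₀)·log₁₀(σ'_f/σ'_0) = 0.24×4/(1+0.74)×log₁₀(117.38/54.077)
    = 0.55172 × 0.33658 = 0.1857 m

S_c ≈ 186 mm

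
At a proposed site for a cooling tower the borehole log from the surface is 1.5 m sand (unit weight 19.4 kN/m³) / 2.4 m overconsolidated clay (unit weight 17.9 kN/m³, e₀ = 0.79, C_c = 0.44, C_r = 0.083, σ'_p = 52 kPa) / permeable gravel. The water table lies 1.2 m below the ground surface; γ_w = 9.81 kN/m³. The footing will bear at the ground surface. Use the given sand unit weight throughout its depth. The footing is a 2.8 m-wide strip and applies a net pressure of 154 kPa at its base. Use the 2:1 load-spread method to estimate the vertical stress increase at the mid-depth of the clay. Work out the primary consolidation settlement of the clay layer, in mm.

S_c ≈ 220 mm

Mid-depth of clay below the ground surface: z = 1.5 + 2.4/2 = 2.7 m.
Total vertical stress at mid-clay: σ_v = 19.4×1.5 + 17.9×1.2 = 50.58 kPa.
Pore pressure: u = 9.81×(2.7 − 1.2) = 14.715 kPa.
Initial effective stress: σ'_0 = σ_v − u = 50.58 − 14.715 = 35.865 kPa.
Stress increase at mid-clay by the 2:1 spreading method:
Δσ = qB/(B+z) = 154×2.8/(2.8+2.7) = 78.4 kPa
Final effective stress: σ'_f = 35.865 + 78.4 = 114.27 kPa.
σ'_f = 114.27 > σ'_p = 52 kPa, so the stress path crosses the preconsolidation pressure — recompression up to σ'_p, then virgin compression beyond:
S_c = H/(1+e₀)·[C_r·log₁₀(σ'_p/σ'_0) + C_c·log₁₀(σ'_f/σ'_p)]
    = 2.4/1.79 × [0.083×log₁₀(52/35.865) + 0.44×log₁₀(114.27/52)]
    = 1.3408 × [0.013391 + 0.15045] = 0.2197 m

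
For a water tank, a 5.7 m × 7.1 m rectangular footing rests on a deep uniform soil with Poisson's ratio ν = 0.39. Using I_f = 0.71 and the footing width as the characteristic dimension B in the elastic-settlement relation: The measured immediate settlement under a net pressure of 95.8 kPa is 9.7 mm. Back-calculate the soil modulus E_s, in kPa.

S_e = q·B·(1−ν²)/E_s · I_f  ⇒  E_s = q·B·(1−ν²)·I_f / S_e.
E_s = 95.8 × 5.7 × 0.8479 × 0.71 / 0.0097 = 33890 kPa

E_s ≈ 33900 kPa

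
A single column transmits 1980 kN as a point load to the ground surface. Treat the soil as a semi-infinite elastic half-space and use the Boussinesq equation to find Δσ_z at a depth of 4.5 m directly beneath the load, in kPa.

Boussinesq vertical stress below a point load on an elastic half-space:
Δσ_z = 3P/(2πz²) · [1 + (r/z)²]^(−5/2)
r/z = 0/4.5 = 0; [1+(r/z)²]^(−5/2) = 1.
Δσ_z = 3×1980/(2π×4.5²) × 1 = 46.685 × 1 = 46.69 kPa

Δσ_z ≈ 46.7 kPa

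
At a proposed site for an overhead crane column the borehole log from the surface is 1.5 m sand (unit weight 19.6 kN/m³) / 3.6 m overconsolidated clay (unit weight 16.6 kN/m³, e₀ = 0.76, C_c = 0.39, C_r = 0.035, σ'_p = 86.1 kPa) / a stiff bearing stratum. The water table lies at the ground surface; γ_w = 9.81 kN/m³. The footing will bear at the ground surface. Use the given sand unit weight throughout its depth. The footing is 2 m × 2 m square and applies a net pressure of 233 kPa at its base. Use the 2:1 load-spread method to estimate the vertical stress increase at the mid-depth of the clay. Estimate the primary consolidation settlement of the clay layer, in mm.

S_c ≈ 25 mm

Mid-depth of clay below the ground surface: z = 1.5 + 3.6/2 = 3.3 m.
Total vertical stress at mid-clay: σ_v = 19.6×1.5 + 16.6×1.8 = 59.28 kPa.
Pore pressure: u = 9.81×(3.3 − 0) = 32.373 kPa.
Initial effective stress: σ'_0 = σ_v − u = 59.28 − 32.373 = 26.907 kPa.
Stress increase at mid-clay by the 2:1 spreading method:
Δσ = qBL/((B+z)(L+z)) = 233×2×2/((2+3.3)(2+3.3)) = 33.179 kPa
Final effective stress: σ'_f = 26.907 + 33.179 = 60.086 kPa.
σ'_f = 60.086 ≤ σ'_p = 86.1 kPa, so the clay remains overconsolidated and only the recompression index applies:
S_c = C_r·H/(1+e₀)·log₁₀(σ'_f/σ'_0) = 0.035×3.6/1.76×log₁₀(60.086/26.907)
    = 0.071593 × 0.34891 = 0.02498 m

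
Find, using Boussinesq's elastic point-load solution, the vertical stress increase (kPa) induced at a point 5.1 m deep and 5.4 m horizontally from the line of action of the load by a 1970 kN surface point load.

Boussinesq vertical stress below a point load on an elastic half-space:
Δσ_z = 3P/(2πz²) · [1 + (r/z)²]^(−5/2)
r/z = 5.4/5.1 = 1.0588; [1+(r/z)²]^(−5/2) = 0.15261.
Δσ_z = 3×1970/(2π×5.1²) × 0.15261 = 36.163 × 0.15261 = 5.519 kPa

Δσ_z ≈ 5.52 kPa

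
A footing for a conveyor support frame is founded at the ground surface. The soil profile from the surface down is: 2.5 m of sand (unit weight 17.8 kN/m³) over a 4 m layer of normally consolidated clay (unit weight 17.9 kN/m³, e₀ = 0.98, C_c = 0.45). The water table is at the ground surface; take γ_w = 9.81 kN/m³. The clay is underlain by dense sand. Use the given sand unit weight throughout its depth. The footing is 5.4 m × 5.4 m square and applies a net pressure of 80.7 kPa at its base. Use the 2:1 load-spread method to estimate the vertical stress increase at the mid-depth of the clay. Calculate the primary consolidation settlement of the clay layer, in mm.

Mid-depth of clay below the ground surface: z = 2.5 + 4/2 = 4.5 m.
Total vertical stress at mid-clay: σ_v = 17.8×2.5 + 17.9×2 = 80.3 kPa.
Pore pressure: u = 9.81×(4.5 − 0) = 44.145 kPa.
Initial effective stress: σ'_0 = σ_v − u = 80.3 − 44.145 = 36.155 kPa.
Stress increase at mid-clay by the 2:1 spreading method:
Δσ = qBL/((B+z)(L+z)) = 80.7×5.4×5.4/((5.4+4.5)(5.4+4.5)) = 24.01 kPa
Final effective stress: σ'_f = σ'_0 + Δσ = 36.155 + 24.01 = 60.165 kPa.
Normally consolidated clay, so the full stress increment lies on the virgin compression line:
S_c = C_c·H/(1+e₀)·log₁₀(σ'_f/σ'_0) = 0.45×4/(1+0.98)×log₁₀(60.165/36.155)
    = 0.90909 × 0.22118 = 0.2011 m

S_c ≈ 201 mm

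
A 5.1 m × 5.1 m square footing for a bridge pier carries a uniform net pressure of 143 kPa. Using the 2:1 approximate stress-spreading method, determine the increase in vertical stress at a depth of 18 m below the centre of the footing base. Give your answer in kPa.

Δσ_z ≈ 6.97 kPa

By the 2:1 method the load spreads at 1 horizontal : 2 vertical, so at depth z the loaded area has grown by z in each plan dimension:
Δσ = qBL/((B+z)(L+z)) = 143×5.1×5.1/((5.1+18)(5.1+18)) = 6.9703 kPa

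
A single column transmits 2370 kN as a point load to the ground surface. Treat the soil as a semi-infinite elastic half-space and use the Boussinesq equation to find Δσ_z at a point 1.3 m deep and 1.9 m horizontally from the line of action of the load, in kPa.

Boussinesq vertical stress below a point load on an elastic half-space:
Δσ_z = 3P/(2πz²) · [1 + (r/z)²]^(−5/2)
r/z = 1.9/1.3 = 1.4615; [1+(r/z)²]^(−5/2) = 0.057415.
Δσ_z = 3×2370/(2π×1.3²) × 0.057415 = 669.58 × 0.057415 = 38.44 kPa

Δσ_z ≈ 38.4 kPa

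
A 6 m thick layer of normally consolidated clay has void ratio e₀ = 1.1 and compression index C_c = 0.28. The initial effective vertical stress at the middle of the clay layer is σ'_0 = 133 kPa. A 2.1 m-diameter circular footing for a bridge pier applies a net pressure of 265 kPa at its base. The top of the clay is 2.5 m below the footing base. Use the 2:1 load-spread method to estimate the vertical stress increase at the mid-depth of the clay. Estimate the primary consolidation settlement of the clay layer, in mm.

S_c ≈ 49.2 mm

Mid-depth of clay below the footing base: z = 2.5 + 6/2 = 5.5 m.
Stress increase at mid-clay by the 2:1 spreading method:
Δσ ≈ qD²/(D+z)² = 265×2.1²/(2.1+5.5)² = 20.233 kPa
Final effective stress: σ'_f = σ'_0 + Δσ = 133 + 20.233 = 153.23 kPa.
Normally consolidated clay, so the full stress increment lies on the virgin compression line:
S_c = C_c·H/(1+e₀)·log₁₀(σ'_f/σ'_0) = 0.28×6/(1+1.1)×log₁₀(153.23/133)
    = 0.8 × 0.061492 = 0.04919 m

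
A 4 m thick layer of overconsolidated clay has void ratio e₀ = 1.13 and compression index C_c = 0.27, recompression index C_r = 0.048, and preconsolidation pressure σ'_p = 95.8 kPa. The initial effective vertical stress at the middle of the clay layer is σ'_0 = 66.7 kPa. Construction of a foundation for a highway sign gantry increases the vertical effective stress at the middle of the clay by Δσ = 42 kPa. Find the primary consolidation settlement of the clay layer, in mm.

Final effective stress: σ'_f = 66.7 + 42 = 108.7 kPa.
σ'_f = 108.7 > σ'_p = 95.8 kPa, so the stress path crosses the preconsolidation pressure — recompression up to σ'_p, then virgin compression beyond:
S_c = H/(1+e₀)·[C_r·log₁₀(σ'_p/σ'_0) + C_c·log₁₀(σ'_f/σ'_p)]
    = 4/2.13 × [0.048×log₁₀(95.8/66.7) + 0.27×log₁₀(108.7/95.8)]
    = 1.8779 × [0.0075475 + 0.014813] = 0.04199 m

S_c ≈ 42 mm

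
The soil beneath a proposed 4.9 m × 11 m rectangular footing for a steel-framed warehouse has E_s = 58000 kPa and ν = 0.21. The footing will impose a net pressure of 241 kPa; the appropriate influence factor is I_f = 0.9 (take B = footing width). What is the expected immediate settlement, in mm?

S_e ≈ 17.5 mm

Immediate (elastic) settlement: S_e = q·B·(1−ν²)/E_s · I_f.
S_e = 241 × 4.9 × (1 − 0.21²) / 58000 × 0.9
    = 241 × 4.9 × 0.9559 / 58000 × 0.9
    = 0.01752 m = 17.52 mm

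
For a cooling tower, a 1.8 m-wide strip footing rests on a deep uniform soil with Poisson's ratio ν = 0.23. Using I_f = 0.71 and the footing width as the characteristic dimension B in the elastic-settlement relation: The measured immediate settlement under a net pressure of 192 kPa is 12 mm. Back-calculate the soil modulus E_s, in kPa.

E_s ≈ 19400 kPa

S_e = q·B·(1−ν²)/E_s · I_f  ⇒  E_s = q·B·(1−ν²)·I_f / S_e.
E_s = 192 × 1.8 × 0.9471 × 0.71 / 0.012 = 19370 kPa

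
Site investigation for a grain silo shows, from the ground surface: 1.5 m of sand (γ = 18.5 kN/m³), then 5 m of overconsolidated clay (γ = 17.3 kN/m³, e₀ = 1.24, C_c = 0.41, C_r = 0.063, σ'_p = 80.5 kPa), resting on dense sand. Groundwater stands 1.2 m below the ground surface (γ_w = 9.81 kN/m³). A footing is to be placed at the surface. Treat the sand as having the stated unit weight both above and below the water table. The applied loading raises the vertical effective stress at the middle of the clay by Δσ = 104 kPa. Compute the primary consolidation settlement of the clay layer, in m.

Mid-depth of clay below the ground surface: z = 1.5 + 5/2 = 4 m.
Total vertical stress at mid-clay: σ_v = 18.5×1.5 + 17.3×2.5 = 71 kPa.
Pore pressure: u = 9.81×(4 − 1.2) = 27.468 kPa.
Initial effective stress: σ'_0 = σ_v − u = 71 − 27.468 = 43.532 kPa.
Final effective stress: σ'_f = 43.532 + 104 = 147.53 kPa.
σ'_f = 147.53 > σ'_p = 80.5 kPa, so the stress path crosses the preconsolidation pressure — recompression up to σ'_p, then virgin compression beyond:
S_c = H/(1+e₀)·[C_r·log₁₀(σ'_p/σ'_0) + C_c·log₁₀(σ'_f/σ'_p)]
    = 5/2.24 × [0.063×log₁₀(80.5/43.532) + 0.41×log₁₀(147.53/80.5)]
    = 2.2321 × [0.01682 + 0.10786] = 0.2783 m

S_c ≈ 0.278 m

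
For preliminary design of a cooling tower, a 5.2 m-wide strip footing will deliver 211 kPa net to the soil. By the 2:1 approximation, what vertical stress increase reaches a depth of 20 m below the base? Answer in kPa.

By the 2:1 method the load spreads at 1 horizontal : 2 vertical, so at depth z the loaded area has grown by z in each plan dimension:
Δσ = qB/(B+z) = 211×5.2/(5.2+20) = 43.54 kPa

Δσ_z ≈ 43.5 kPa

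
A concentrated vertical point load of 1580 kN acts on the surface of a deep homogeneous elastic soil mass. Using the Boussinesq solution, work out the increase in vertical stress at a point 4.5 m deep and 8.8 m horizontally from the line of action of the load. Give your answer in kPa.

Boussinesq vertical stress below a point load on an elastic half-space:
Δσ_z = 3P/(2πz²) · [1 + (r/z)²]^(−5/2)
r/z = 8.8/4.5 = 1.9556; [1+(r/z)²]^(−5/2) = 0.019563.
Δσ_z = 3×1580/(2π×4.5²) × 0.019563 = 37.254 × 0.019563 = 0.7288 kPa

Δσ_z ≈ 0.729 kPa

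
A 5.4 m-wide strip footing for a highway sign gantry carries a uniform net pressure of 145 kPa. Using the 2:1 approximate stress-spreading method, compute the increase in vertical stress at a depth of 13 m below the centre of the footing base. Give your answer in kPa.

By the 2:1 method the load spreads at 1 horizontal : 2 vertical, so at depth z the loaded area has grown by z in each plan dimension:
Δσ = qB/(B+z) = 145×5.4/(5.4+13) = 42.554 kPa

Δσ_z ≈ 42.6 kPa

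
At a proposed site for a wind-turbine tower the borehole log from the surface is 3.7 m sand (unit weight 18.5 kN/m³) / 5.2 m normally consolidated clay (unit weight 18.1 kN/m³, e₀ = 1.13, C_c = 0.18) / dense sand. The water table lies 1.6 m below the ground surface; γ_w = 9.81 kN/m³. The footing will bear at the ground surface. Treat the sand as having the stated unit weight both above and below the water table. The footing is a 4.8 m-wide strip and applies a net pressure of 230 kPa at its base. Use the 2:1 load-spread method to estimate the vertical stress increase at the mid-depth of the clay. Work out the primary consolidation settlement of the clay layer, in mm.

S_c ≈ 170 mm

Mid-depth of clay below the ground surface: z = 3.7 + 5.2/2 = 6.3 m.
Total vertical stress at mid-clay: σ_v = 18.5×3.7 + 18.1×2.6 = 115.51 kPa.
Pore pressure: u = 9.81×(6.3 − 1.6) = 46.107 kPa.
Initial effective stress: σ'_0 = σ_v − u = 115.51 − 46.107 = 69.403 kPa.
Stress increase at mid-clay by the 2:1 spreading method:
Δσ = qB/(B+z) = 230×4.8/(4.8+6.3) = 99.459 kPa
Final effective stress: σ'_f = σ'_0 + Δσ = 69.403 + 99.459 = 168.86 kPa.
Normally consolidated clay, so the full stress increment lies on the virgin compression line:
S_c = C_c·H/(1+e₀)·log₁₀(σ'_f/σ'_0) = 0.18×5.2/(1+1.13)×log₁₀(168.86/69.403)
    = 0.43944 × 0.38615 = 0.1697 m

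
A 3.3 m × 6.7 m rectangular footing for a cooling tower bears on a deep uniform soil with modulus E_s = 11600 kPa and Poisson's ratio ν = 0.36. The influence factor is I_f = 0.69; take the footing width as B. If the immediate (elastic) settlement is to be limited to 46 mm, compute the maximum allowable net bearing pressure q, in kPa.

S_e = q·B·(1−ν²)/E_s · I_f  ⇒  q = S_e·E_s / (B·(1−ν²)·I_f).
q = 0.046 × 11600 / (3.3 × 0.8704 × 0.69) = 269.2 kPa

q ≈ 269 kPa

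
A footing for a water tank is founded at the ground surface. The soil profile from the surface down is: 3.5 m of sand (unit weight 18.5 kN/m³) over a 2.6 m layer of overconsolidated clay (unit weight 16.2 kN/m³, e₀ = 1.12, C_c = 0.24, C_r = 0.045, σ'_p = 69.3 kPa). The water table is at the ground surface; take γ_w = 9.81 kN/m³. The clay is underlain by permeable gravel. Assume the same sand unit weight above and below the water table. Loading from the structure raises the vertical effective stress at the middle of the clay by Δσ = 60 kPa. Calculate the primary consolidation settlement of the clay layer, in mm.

S_c ≈ 59.2 mm

Mid-depth of clay below the ground surface: z = 3.5 + 2.6/2 = 4.8 m.
Total vertical stress at mid-clay: σ_v = 18.5×3.5 + 16.2×1.3 = 85.81 kPa.
Pore pressure: u = 9.81×(4.8 − 0) = 47.088 kPa.
Initial effective stress: σ'_0 = σ_v − u = 85.81 − 47.088 = 38.722 kPa.
Final effective stress: σ'_f = 38.722 + 60 = 98.722 kPa.
σ'_f = 98.722 > σ'_p = 69.3 kPa, so the stress path crosses the preconsolidation pressure — recompression up to σ'_p, then virgin compression beyond:
S_c = H/(1+e₀)·[C_r·log₁₀(σ'_p/σ'_0) + C_c·log₁₀(σ'_f/σ'_p)]
    = 2.6/2.12 × [0.045×log₁₀(69.3/38.722) + 0.24×log₁₀(98.722/69.3)]
    = 1.2264 × [0.011375 + 0.036883] = 0.05918 m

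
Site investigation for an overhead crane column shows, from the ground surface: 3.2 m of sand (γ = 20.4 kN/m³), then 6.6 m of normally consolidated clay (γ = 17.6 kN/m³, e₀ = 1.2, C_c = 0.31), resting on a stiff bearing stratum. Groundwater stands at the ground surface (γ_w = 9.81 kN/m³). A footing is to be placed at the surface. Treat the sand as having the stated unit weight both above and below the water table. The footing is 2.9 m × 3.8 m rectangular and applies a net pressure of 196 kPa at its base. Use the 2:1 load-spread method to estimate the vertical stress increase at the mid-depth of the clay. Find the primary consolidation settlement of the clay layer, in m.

S_c ≈ 0.128 m

Mid-depth of clay below the ground surface: z = 3.2 + 6.6/2 = 6.5 m.
Total vertical stress at mid-clay: σ_v = 20.4×3.2 + 17.6×3.3 = 123.36 kPa.
Pore pressure: u = 9.81×(6.5 − 0) = 63.765 kPa.
Initial effective stress: σ'_0 = σ_v − u = 123.36 − 63.765 = 59.595 kPa.
Stress increase at mid-clay by the 2:1 spreading method:
Δσ = qBL/((B+z)(L+z)) = 196×2.9×3.8/((2.9+6.5)(3.8+6.5)) = 22.309 kPa
Final effective stress: σ'_f = σ'_0 + Δσ = 59.595 + 22.309 = 81.904 kPa.
Normally consolidated clay, so the full stress increment lies on the virgin compression line:
S_c = C_c·H/(1+e₀)·log₁₀(σ'_f/σ'_0) = 0.31×6.6/(1+1.2)×log₁₀(81.904/59.595)
    = 0.93 × 0.1381 = 0.1284 m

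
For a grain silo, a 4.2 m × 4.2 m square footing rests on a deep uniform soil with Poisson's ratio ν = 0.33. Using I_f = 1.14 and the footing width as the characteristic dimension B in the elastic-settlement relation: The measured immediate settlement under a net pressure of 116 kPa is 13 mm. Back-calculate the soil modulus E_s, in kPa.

E_s ≈ 38100 kPa

S_e = q·B·(1−ν²)/E_s · I_f  ⇒  E_s = q·B·(1−ν²)·I_f / S_e.
E_s = 116 × 4.2 × 0.8911 × 1.14 / 0.013 = 38070 kPa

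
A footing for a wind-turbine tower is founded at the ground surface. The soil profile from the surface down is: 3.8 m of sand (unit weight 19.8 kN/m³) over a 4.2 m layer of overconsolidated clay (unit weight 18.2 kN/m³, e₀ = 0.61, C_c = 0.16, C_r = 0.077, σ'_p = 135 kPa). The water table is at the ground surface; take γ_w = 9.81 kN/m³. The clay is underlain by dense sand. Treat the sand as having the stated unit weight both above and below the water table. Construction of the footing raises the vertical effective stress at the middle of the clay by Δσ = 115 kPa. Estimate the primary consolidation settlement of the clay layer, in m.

Mid-depth of clay below the ground surface: z = 3.8 + 4.2/2 = 5.9 m.
Total vertical stress at mid-clay: σ_v = 19.8×3.8 + 18.2×2.1 = 113.46 kPa.
Pore pressure: u = 9.81×(5.9 − 0) = 57.879 kPa.
Initial effective stress: σ'_0 = σ_v − u = 113.46 − 57.879 = 55.581 kPa.
Final effective stress: σ'_f = 55.581 + 115 = 170.58 kPa.
σ'_f = 170.58 > σ'_p = 135 kPa, so the stress path crosses the preconsolidation pressure — recompression up to σ'_p, then virgin compression beyond:
S_c = H/(1+e₀)·[C_r·log₁₀(σ'_p/σ'_0) + C_c·log₁₀(σ'_f/σ'_p)]
    = 4.2/1.61 × [0.077×log₁₀(135/55.581) + 0.16×log₁₀(170.58/135)]
    = 2.6087 × [0.029676 + 0.016255] = 0.1198 m

S_c ≈ 0.12 m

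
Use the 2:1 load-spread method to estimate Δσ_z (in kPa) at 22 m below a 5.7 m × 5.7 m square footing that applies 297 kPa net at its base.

By the 2:1 method the load spreads at 1 horizontal : 2 vertical, so at depth z the loaded area has grown by z in each plan dimension:
Δσ = qBL/((B+z)(L+z)) = 297×5.7×5.7/((5.7+22)(5.7+22)) = 12.576 kPa

Δσ_z ≈ 12.6 kPa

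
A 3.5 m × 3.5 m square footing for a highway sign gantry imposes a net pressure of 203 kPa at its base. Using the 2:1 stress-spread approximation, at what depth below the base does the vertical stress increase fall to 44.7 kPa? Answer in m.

z ≈ 3.96 m

2:1 spreading — at depth z the loaded area has grown by z in each plan dimension:
qB²/(B+z)² = Δσ_z ⇒ z = B(√(q/Δσ_z) − 1) = 3.5×(√(203/44.7) − 1) = 3.959 m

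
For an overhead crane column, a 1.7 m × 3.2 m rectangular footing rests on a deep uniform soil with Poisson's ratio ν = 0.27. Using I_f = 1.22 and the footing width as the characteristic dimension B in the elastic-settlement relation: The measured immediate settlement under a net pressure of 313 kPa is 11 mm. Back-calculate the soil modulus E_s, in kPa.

S_e = q·B·(1−ν²)/E_s · I_f  ⇒  E_s = q·B·(1−ν²)·I_f / S_e.
E_s = 313 × 1.7 × 0.9271 × 1.22 / 0.011 = 54710 kPa

E_s ≈ 54700 kPa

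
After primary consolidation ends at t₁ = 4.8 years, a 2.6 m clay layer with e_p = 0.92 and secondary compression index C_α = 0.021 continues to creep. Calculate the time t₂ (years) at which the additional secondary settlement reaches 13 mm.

S_s = C_α·H/(1+e_p)·log₁₀(t₂/t₁) ⇒ log₁₀(t₂/t₁) = S_s·(1+e_p)/(C_α·H).
log₁₀(t₂/t₁) = 0.013 × (1+0.92) / (0.021×2.6) = 0.4571
t₂ = t₁ × 10^0.4571 = 4.8 × 2.865 = 13.75 years

t₂ ≈ 13.8 years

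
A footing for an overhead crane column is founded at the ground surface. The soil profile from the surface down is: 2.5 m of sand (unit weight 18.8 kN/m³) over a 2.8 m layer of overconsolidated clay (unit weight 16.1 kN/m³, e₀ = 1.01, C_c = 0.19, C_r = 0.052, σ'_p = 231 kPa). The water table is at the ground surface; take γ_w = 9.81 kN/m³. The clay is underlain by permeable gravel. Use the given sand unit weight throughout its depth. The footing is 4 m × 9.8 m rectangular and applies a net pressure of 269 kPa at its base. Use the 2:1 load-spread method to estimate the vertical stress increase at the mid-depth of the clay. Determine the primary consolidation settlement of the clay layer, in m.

Mid-depth of clay below the ground surface: z = 2.5 + 2.8/2 = 3.9 m.
Total vertical stress at mid-clay: σ_v = 18.8×2.5 + 16.1×1.4 = 69.54 kPa.
Pore pressure: u = 9.81×(3.9 − 0) = 38.259 kPa.
Initial effective stress: σ'_0 = σ_v − u = 69.54 − 38.259 = 31.281 kPa.
Stress increase at mid-clay by the 2:1 spreading method:
Δσ = qBL/((B+z)(L+z)) = 269×4×9.8/((4+3.9)(9.8+3.9)) = 97.43 kPa
Final effective stress: σ'_f = 31.281 + 97.43 = 128.71 kPa.
σ'_f = 128.71 ≤ σ'_p = 231 kPa, so the clay remains overconsolidated and only the recompression index applies:
S_c = C_r·H/(1+e₀)·log₁₀(σ'_f/σ'_0) = 0.052×2.8/2.01×log₁₀(128.71/31.281)
    = 0.072436 × 0.61433 = 0.0445 m

S_c ≈ 0.0445 m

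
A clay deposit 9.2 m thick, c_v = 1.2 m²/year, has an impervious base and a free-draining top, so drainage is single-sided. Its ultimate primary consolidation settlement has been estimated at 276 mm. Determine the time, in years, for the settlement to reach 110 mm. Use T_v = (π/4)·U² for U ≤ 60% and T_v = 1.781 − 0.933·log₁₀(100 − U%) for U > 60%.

t ≈ 8.8 years

Drainage path length: H_d = H = 9.2 m (single drainage).
U = S(t)/S_ult = 110/276 = 0.3986.
U ≤ 60%: T_v = (π/4)·U² = (π/4)×0.39855² = 0.12475.
t = T_v·H_d²/c_v = 0.12475×9.2²/1.2 = 8.799 years.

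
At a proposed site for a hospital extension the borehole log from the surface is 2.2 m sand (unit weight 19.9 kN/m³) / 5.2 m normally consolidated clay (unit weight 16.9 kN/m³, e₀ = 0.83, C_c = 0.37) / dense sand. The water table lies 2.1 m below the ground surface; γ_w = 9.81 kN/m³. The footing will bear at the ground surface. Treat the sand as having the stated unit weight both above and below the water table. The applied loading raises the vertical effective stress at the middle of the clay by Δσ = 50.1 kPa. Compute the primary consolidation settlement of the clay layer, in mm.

S_c ≈ 273 mm

Mid-depth of clay below the ground surface: z = 2.2 + 5.2/2 = 4.8 m.
Total vertical stress at mid-clay: σ_v = 19.9×2.2 + 16.9×2.6 = 87.72 kPa.
Pore pressure: u = 9.81×(4.8 − 2.1) = 26.487 kPa.
Initial effective stress: σ'_0 = σ_v − u = 87.72 − 26.487 = 61.233 kPa.
Final effective stress: σ'_f = σ'_0 + Δσ = 61.233 + 50.1 = 111.33 kPa.
Normally consolidated clay, so the full stress increment lies on the virgin compression line:
S_c = C_c·H/(1+e₀)·log₁₀(σ'_f/σ'_0) = 0.37×5.2/(1+0.83)×log₁₀(111.33/61.233)
    = 1.0514 × 0.25963 = 0.273 m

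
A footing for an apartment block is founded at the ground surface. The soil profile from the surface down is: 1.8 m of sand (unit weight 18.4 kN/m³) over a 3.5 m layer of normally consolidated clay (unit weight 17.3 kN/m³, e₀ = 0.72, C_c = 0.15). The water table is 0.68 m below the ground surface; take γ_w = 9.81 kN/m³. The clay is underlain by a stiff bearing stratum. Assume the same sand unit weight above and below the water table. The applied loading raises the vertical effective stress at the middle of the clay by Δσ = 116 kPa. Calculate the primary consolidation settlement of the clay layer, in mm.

S_c ≈ 193 mm

Mid-depth of clay below the ground surface: z = 1.8 + 3.5/2 = 3.55 m.
Total vertical stress at mid-clay: σ_v = 18.4×1.8 + 17.3×1.75 = 63.395 kPa.
Pore pressure: u = 9.81×(3.55 − 0.68) = 28.155 kPa.
Initial effective stress: σ'_0 = σ_v − u = 63.395 − 28.155 = 35.24 kPa.
Final effective stress: σ'_f = σ'_0 + Δσ = 35.24 + 116 = 151.24 kPa.
Normally consolidated clay, so the full stress increment lies on the virgin compression line:
S_c = C_c·H/(1+e₀)·log₁₀(σ'_f/σ'_0) = 0.15×3.5/(1+0.72)×log₁₀(151.24/35.24)
    = 0.30523 × 0.63263 = 0.1931 m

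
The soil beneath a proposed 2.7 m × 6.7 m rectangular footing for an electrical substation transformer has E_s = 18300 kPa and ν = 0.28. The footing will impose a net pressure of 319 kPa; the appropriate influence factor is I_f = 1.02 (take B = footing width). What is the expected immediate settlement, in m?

Immediate (elastic) settlement: S_e = q·B·(1−ν²)/E_s · I_f.
S_e = 319 × 2.7 × (1 − 0.28²) / 18300 × 1.02
    = 319 × 2.7 × 0.9216 / 18300 × 1.02
    = 0.04424 m

S_e ≈ 0.0442 m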